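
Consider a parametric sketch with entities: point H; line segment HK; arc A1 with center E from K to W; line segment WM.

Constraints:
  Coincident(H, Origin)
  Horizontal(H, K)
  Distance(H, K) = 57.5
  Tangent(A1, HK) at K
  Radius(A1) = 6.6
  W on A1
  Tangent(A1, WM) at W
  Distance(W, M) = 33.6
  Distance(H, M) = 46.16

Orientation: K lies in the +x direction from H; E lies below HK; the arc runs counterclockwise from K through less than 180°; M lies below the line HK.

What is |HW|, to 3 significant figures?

52.0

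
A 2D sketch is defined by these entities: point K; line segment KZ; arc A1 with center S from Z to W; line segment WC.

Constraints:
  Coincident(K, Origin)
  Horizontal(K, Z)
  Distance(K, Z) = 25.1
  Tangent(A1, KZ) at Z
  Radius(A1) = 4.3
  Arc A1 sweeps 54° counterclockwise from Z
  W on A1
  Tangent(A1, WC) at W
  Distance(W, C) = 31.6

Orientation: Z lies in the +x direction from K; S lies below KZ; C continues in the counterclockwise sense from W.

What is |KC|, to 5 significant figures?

27.507

On A1, Z sits at bearing 90° from S; a 54° counterclockwise sweep puts W at bearing 144°, so W = S + 4.3·(cos 144°, sin 144°) = (21.621, -1.7725). A1 meets WC tangentially, so SW is at right angles to WC, so WC runs along (−sin 144°, cos 144°); with |WC| = 31.6, C = (3.0472, -27.337). Then |KC| = |C − K| = 27.507.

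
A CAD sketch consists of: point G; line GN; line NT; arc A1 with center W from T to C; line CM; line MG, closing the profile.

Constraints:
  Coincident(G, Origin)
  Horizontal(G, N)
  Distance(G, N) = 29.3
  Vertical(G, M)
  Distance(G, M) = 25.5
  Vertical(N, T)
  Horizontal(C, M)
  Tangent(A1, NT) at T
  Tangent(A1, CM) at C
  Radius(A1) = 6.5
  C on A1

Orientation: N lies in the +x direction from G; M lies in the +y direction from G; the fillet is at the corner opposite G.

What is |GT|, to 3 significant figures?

34.9

G is at the origin; G and N share the same y with |GN| = 29.3 and N on the +x side, so N = (29.3, 0.00). GM is vertical with |GM| = 25.5 and M on the +y side, so M = (0.00, 25.5). The virtual corner opposite G is at (29.3, 25.5). A1 meets NT tangentially, so WT is at right angles to NT and since A1 is tangent to CM there, WC ⟂ CM, with radius 6.5, so the center W sits 6.5 in from both sides at W = (22.8, 19.0). That places the tangent points at T = (29.3, 19.0) on NT and C = (22.8, 25.5) on CM. Then |GT| = |T − G| = 34.9.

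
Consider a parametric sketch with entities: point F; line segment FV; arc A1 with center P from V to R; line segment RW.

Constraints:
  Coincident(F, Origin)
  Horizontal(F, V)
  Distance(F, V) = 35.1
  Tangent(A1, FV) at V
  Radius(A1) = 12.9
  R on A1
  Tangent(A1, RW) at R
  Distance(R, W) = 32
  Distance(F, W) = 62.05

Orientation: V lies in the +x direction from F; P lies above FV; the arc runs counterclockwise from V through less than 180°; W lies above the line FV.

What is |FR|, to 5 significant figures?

50.217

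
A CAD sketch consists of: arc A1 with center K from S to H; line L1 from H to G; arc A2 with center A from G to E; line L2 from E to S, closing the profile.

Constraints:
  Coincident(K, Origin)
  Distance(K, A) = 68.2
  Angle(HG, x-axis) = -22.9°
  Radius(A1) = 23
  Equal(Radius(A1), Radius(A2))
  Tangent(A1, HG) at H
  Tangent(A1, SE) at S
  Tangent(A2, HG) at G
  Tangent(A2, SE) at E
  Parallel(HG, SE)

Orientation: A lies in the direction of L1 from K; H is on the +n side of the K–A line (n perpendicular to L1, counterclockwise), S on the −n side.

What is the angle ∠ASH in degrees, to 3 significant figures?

71.4°

K is at the origin and A lies 68.2 along u from K, so A = 68.2·u = (62.8, -26.5). Tangency of A1 to both parallel lines with radius 23.0 puts H and S at K ± 23.0·n: H = (8.95, 21.2), S = (-8.95, -21.2). Then cos ∠ASH = SA·SH / (|SA||SH|), giving 71.4°.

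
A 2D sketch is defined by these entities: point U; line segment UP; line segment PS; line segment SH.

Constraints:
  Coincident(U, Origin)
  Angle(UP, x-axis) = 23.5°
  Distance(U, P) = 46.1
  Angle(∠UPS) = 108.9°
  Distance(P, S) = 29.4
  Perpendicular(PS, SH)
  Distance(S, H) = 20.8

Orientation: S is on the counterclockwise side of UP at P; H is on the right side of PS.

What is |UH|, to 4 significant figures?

78.20

U is at the origin; UP runs at 23.5° with length 46.1, so P = 46.1·(cos 23.5°, sin 23.5°) = (42.28, 18.38). ∠UPS = 108.9°, so PS runs at 23.5° + (180° − 108.9°) = 94.60° from the x-axis; with |PS| = 29.4, S = P + 29.4·(cos 94.60°, sin 94.60°) = (39.92, 47.69). PS ⟂ SH; with |SH| = 20.8 on the right of PS, H = S + 20.8·(0.9968, 0.08020) = (60.65, 49.36). Then |UH| = |H − U| = 78.20.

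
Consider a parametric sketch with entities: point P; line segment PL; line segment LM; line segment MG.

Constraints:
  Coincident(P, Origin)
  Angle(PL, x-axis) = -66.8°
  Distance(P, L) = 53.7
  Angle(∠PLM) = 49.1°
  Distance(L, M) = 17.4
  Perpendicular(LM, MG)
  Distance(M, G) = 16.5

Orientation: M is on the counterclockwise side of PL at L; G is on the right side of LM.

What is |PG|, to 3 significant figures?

59.8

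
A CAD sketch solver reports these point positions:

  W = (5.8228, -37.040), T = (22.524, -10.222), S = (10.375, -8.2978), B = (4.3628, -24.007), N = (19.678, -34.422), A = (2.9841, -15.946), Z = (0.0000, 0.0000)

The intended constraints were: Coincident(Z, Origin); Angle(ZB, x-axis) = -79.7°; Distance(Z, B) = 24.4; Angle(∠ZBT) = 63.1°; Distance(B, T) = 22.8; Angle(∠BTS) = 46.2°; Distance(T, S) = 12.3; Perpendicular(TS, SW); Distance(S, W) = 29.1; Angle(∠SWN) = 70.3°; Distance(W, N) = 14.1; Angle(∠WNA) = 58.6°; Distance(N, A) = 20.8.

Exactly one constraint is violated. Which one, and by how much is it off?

Distance(N, A) = 20.8 — off by 4.10.

Z = (0.00, 0.00) ✓; ZB at -79.70° ✓; |ZB| = 24.40 ✓; ∠ZBT = 63.10° ✓; |BT| = 22.80 ✓; ∠BTS = 46.20° ✓; |TS| = 12.30 ✓; ∠(TS, SW) = 90.00° ✓; |SW| = 29.10 ✓; ∠SWN = 70.30° ✓; |WN| = 14.10 ✓; ∠WNA = 58.60° ✓; |NA| = 24.90 ✗.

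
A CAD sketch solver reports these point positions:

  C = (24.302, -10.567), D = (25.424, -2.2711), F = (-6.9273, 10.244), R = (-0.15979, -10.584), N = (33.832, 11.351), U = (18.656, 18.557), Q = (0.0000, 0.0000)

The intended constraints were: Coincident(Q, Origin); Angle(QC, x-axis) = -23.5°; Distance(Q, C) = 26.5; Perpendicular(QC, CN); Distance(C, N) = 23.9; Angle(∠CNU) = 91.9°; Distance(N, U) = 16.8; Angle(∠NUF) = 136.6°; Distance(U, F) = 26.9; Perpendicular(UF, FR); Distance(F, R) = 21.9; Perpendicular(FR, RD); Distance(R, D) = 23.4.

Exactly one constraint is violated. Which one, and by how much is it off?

Distance(R, D) = 23.4 — off by 3.50.

Q = (0.00, 0.00) ✓; QC at -23.50° ✓; |QC| = 26.50 ✓; ∠(QC, CN) = 90.00° ✓; |CN| = 23.90 ✓; ∠CNU = 91.90° ✓; |NU| = 16.80 ✓; ∠NUF = 136.6° ✓; |UF| = 26.90 ✓; ∠(UF, FR) = 90.00° ✓; |FR| = 21.90 ✓; ∠(FR, RD) = 90.00° ✓; |RD| = 26.90 ✗.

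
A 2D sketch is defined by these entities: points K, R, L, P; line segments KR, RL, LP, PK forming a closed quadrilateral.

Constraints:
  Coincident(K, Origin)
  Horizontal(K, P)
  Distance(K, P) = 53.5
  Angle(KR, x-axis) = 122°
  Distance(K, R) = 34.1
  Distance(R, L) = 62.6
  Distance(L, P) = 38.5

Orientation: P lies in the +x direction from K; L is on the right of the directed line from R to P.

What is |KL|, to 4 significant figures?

28.95

K is at the origin; K and P share the same y with |KP| = 53.5 and P in +x, so P = (53.5, 0). KR runs at 122.0° with |KR| = 34.1, so R = (-18.07, 28.92). L is determined by |RL| = 62.6 and |LP| = 38.5 together: it lies at the intersection of circle(R, 62.6) and circle(P, 38.5). With |RP| = 77.19, the foot of the radical line on RP is 54.38 from R and the perpendicular offset is √(62.6² − 54.38²) = 31.01. Taking the right-of-RP solution: L = (20.73, -20.21).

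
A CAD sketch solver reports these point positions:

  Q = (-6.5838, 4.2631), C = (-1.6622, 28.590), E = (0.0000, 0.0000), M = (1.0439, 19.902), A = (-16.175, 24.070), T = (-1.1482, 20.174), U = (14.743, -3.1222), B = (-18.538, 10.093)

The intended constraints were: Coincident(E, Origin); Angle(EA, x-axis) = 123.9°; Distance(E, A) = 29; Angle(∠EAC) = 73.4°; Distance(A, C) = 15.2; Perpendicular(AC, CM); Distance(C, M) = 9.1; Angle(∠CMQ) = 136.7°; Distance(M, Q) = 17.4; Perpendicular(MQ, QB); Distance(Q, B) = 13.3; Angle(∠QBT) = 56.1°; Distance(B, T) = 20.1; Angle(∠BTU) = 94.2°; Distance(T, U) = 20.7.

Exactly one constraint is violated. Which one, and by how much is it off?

Distance(T, U) = 20.7 — off by 7.50.

E = (0.00, 0.00) ✓; EA at 123.9° ✓; |EA| = 29.00 ✓; ∠EAC = 73.40° ✓; |AC| = 15.20 ✓; ∠(AC, CM) = 90.00° ✓; |CM| = 9.100 ✓; ∠CMQ = 136.7° ✓; |MQ| = 17.40 ✓; ∠(MQ, QB) = 90.00° ✓; |QB| = 13.30 ✓; ∠QBT = 56.10° ✓; |BT| = 20.10 ✓; ∠BTU = 94.20° ✓; |TU| = 28.20 ✗.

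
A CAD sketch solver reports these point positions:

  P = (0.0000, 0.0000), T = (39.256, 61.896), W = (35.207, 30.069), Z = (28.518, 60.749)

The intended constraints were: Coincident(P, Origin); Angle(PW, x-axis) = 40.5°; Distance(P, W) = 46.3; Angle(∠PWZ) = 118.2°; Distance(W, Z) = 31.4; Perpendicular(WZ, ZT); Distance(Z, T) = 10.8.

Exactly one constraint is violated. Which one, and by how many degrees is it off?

Perpendicular(WZ, ZT) — off by 6.20°.

P = (0.00, 0.00) ✓; PW at 40.50° ✓; |PW| = 46.30 ✓; ∠PWZ = 118.2° ✓; |WZ| = 31.40 ✓; ∠(WZ, ZT) = 96.20° ✗; |ZT| = 10.80 ✓.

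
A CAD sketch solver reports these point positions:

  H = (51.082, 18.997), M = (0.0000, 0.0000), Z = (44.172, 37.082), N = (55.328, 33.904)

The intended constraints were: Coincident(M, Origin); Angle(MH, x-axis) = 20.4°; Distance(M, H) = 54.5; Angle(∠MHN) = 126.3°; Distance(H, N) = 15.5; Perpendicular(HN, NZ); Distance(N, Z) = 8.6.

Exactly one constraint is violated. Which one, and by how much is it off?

Distance(N, Z) = 8.6 — off by 3.00.

M = (0.00, 0.00) ✓; MH at 20.40° ✓; |MH| = 54.50 ✓; ∠MHN = 126.3° ✓; |HN| = 15.50 ✓; ∠(HN, NZ) = 90.00° ✓; |NZ| = 11.60 ✗.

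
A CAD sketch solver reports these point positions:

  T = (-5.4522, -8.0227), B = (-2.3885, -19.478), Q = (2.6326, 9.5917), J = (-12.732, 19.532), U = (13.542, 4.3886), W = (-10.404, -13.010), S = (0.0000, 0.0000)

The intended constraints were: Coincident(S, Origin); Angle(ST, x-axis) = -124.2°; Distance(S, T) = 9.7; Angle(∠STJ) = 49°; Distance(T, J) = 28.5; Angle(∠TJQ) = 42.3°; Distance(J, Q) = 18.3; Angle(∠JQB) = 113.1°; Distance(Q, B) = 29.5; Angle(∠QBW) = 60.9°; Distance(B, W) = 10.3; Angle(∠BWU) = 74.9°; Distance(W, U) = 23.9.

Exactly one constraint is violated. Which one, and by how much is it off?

Distance(W, U) = 23.9 — off by 5.70.

S = (0.00, 0.00) ✓; ST at -124.2° ✓; |ST| = 9.700 ✓; ∠STJ = 49.00° ✓; |TJ| = 28.50 ✓; ∠TJQ = 42.30° ✓; |JQ| = 18.30 ✓; ∠JQB = 113.1° ✓; |QB| = 29.50 ✓; ∠QBW = 60.90° ✓; |BW| = 10.30 ✓; ∠BWU = 74.90° ✓; |WU| = 29.60 ✗.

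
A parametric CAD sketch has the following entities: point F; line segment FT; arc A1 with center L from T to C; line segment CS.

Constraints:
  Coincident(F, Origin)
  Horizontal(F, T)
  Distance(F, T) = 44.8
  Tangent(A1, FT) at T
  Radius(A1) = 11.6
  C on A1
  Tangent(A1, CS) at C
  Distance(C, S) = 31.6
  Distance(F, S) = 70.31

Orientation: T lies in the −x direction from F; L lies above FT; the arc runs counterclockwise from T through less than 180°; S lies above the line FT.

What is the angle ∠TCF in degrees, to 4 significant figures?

88.26°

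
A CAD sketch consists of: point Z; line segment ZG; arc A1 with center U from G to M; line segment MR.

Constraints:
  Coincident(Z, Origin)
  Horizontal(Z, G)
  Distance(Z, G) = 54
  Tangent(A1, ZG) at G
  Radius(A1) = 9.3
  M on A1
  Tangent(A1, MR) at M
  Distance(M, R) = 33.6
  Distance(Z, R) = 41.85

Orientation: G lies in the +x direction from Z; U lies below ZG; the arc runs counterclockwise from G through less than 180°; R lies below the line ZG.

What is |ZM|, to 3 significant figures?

46.5

Checks: |UG| = 9.300 ✓; |UM| = 9.300 ✓; ∠(UM, MR) = 90.00° ✓; |MR| = 33.60 ✓; |ZR| = 41.85 ✓.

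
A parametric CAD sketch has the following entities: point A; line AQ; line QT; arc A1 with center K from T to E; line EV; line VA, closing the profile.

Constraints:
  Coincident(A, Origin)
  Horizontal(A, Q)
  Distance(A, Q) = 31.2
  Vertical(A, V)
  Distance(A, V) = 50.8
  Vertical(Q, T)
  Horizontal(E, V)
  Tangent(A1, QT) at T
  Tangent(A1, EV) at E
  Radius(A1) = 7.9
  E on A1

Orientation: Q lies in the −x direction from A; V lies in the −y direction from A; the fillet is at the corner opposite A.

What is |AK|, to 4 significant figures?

48.82

A is at the origin; A and Q share the same y with |AQ| = 31.2 and Q on the −x side, so Q = (-31.20, 0.000). A and V share the same x with |AV| = 50.8 and V on the −y side, so V = (0.000, -50.80). The virtual corner opposite A is at (-31.20, -50.80). Tangency of A1 to QT means the radius KT is perpendicular to QT and since A1 is tangent to EV there, KE ⟂ EV, with radius 7.9, so the center K sits 7.9 in from both sides at K = (-23.30, -42.90). Then |AK| = |K − A| = 48.82.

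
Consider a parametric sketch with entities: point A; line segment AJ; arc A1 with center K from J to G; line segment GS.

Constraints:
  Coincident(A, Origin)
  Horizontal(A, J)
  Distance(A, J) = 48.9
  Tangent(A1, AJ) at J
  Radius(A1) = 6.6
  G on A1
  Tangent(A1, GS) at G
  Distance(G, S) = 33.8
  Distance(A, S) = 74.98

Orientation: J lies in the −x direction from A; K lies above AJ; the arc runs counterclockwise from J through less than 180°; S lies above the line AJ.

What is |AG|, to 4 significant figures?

45.11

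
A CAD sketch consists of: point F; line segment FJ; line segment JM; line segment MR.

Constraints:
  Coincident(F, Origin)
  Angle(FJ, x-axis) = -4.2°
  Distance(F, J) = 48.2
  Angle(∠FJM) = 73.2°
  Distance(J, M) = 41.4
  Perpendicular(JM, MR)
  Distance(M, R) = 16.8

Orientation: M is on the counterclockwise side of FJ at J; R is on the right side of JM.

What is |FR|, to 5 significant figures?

68.675

F is at the origin; FJ runs at -4.2° with length 48.2, so J = 48.2·(cos -4.2°, sin -4.2°) = (48.071, -3.5301). ∠FJM = 73.2°, so JM runs at -4.2° + (180° − 73.2°) = 102.60° from the x-axis; with |JM| = 41.4, M = J + 41.4·(cos 102.60°, sin 102.60°) = (39.039, 36.873). The perpendicularity gives MR at right angles to JM; with |MR| = 16.8 on the right of JM, R = M + 16.8·(0.97592, 0.21814) = (55.435, 40.538). Then |FR| = |R − F| = 68.675.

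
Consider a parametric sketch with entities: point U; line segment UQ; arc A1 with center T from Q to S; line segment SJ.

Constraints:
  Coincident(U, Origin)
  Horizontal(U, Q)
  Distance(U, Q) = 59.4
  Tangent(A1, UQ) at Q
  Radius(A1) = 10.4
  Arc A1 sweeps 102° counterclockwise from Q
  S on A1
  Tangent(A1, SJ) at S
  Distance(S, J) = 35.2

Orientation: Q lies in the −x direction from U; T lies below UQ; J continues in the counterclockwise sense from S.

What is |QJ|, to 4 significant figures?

47.08

On A1, Q sits at bearing 90° from T; a 102° counterclockwise sweep puts S at bearing 192°, so S = T + 10.4·(cos 192°, sin 192°) = (-69.57, -12.56). The tangent condition forces TS to be normal to SJ, so SJ runs along (−sin 192°, cos 192°); with |SJ| = 35.2, J = (-62.25, -46.99). Then |QJ| = |J − Q| = 47.08.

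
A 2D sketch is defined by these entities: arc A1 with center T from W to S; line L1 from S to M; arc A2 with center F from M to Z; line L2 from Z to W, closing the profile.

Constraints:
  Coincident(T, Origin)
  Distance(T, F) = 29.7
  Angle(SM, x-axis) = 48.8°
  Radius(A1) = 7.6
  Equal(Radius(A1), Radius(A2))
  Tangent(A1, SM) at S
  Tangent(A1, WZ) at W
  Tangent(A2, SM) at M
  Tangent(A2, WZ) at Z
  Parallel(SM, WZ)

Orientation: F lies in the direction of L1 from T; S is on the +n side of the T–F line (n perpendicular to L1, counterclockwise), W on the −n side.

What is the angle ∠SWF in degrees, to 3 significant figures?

75.6°

The slot axis is L1's direction at 48.8°, so u = (cos 48.8°, sin 48.8°) = (0.659, 0.752) and n = (−sin 48.8°, cos 48.8°) = (-0.752, 0.659). T is at the origin and F lies 29.7 along u from T, so F = 29.7·u = (19.6, 22.3). Tangency of A1 to both parallel lines with radius 7.6 puts S and W at T ± 7.6·n: S = (-5.72, 5.01), W = (5.72, -5.01). Then cos ∠SWF = WS·WF / (|WS||WF|), giving 75.6°.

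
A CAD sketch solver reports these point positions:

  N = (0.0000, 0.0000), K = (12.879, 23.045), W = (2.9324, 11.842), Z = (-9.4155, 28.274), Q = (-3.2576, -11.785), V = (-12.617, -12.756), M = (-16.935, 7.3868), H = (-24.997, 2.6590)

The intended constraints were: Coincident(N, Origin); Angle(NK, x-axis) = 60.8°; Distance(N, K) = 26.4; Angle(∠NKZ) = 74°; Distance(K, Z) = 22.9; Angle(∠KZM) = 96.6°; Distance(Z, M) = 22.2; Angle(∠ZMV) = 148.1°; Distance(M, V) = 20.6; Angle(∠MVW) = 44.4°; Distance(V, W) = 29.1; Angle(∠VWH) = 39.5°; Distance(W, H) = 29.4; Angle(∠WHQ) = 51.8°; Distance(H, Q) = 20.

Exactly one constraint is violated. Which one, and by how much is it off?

Distance(H, Q) = 20 — off by 6.10.

N = (0.00, 0.00) ✓; NK at 60.80° ✓; |NK| = 26.40 ✓; ∠NKZ = 74.00° ✓; |KZ| = 22.90 ✓; ∠KZM = 96.60° ✓; |ZM| = 22.20 ✓; ∠ZMV = 148.1° ✓; |MV| = 20.60 ✓; ∠MVW = 44.40° ✓; |VW| = 29.10 ✓; ∠VWH = 39.50° ✓; |WH| = 29.40 ✓; ∠WHQ = 51.80° ✓; |HQ| = 26.10 ✗.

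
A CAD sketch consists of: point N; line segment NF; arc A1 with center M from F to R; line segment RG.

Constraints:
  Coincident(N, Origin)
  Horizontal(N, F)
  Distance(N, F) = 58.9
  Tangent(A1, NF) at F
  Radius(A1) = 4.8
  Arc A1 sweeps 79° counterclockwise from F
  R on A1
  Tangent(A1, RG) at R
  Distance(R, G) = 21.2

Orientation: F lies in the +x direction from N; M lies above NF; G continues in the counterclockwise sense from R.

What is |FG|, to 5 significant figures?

26.201

N is at the origin; NF is horizontal with |NF| = 58.9 and F on the +x side, so F = (58.900, 0.0000). A1 meets NF tangentially, so MF is at right angles to NF, so M = F + (0, 4.8) = (58.900, 4.8000). On A1, F sits at bearing -90° from M; a 79° counterclockwise sweep puts R at bearing -11°, so R = M + 4.8·(cos -11°, sin -11°) = (63.612, 3.8841). The tangent condition forces MR to be normal to RG, so RG runs along (−sin -11°, cos -11°); with |RG| = 21.2, G = (67.657, 24.695). Then |FG| = |G − F| = 26.201.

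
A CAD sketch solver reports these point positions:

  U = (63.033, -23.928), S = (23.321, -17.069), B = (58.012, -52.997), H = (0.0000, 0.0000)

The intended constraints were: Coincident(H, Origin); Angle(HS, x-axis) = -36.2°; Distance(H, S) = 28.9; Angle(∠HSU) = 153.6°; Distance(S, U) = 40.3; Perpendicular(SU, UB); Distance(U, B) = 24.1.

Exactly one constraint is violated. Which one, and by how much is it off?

Distance(U, B) = 24.1 — off by 5.40.

H = (0.00, 0.00) ✓; HS at -36.20° ✓; |HS| = 28.90 ✓; ∠HSU = 153.6° ✓; |SU| = 40.30 ✓; ∠(SU, UB) = 90.00° ✓; |UB| = 29.50 ✗.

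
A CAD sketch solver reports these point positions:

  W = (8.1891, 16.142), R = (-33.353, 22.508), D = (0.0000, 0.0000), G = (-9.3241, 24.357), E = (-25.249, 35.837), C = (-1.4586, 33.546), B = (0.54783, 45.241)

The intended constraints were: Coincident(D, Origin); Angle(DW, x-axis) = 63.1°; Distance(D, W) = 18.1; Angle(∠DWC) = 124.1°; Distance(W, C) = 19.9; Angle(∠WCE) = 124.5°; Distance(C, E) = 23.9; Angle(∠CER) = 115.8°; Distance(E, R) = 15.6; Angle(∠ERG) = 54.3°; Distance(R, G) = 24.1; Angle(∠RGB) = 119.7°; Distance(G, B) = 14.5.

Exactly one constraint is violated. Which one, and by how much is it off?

Distance(G, B) = 14.5 — off by 8.60.

D = (0.00, 0.00) ✓; DW at 63.10° ✓; |DW| = 18.10 ✓; ∠DWC = 124.1° ✓; |WC| = 19.90 ✓; ∠WCE = 124.5° ✓; |CE| = 23.90 ✓; ∠CER = 115.8° ✓; |ER| = 15.60 ✓; ∠ERG = 54.30° ✓; |RG| = 24.10 ✓; ∠RGB = 119.7° ✓; |GB| = 23.10 ✗.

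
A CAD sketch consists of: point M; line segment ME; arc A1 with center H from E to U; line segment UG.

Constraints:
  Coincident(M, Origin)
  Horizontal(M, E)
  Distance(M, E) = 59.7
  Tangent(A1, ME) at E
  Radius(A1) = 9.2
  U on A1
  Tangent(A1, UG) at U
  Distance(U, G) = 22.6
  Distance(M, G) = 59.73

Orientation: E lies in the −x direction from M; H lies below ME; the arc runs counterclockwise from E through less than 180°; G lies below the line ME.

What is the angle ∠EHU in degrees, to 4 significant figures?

134.2°

Checks: |HU| = 9.200 ✓; ∠(HU, UG) = 90.00° ✓; |UG| = 22.60 ✓; |MG| = 59.73 ✓.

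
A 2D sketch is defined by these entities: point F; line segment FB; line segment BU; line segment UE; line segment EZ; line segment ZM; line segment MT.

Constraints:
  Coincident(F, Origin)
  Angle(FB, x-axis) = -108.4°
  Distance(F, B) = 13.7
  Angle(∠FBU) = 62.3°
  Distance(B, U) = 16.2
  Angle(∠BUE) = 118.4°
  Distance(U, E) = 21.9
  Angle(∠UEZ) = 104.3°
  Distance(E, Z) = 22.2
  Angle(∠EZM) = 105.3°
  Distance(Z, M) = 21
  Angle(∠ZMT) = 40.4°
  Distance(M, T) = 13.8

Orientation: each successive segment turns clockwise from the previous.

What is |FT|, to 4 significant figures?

9.048

F is at the origin; FB runs at -108.4° with length 13.7, so B = (-4.324, -13.00). ∠FBU = 62.3° gives BU at 133.9° from the x-axis; with |BU| = 16.2, U = (-15.56, -1.327). ∠BUE = 118.4° gives UE at 72.30° from the x-axis; with |UE| = 21.9, E = (-8.899, 19.54). ∠UEZ = 104.3° gives EZ at -3.400° from the x-axis; with |EZ| = 22.2, Z = (13.26, 18.22). ∠EZM = 105.3° gives ZM at -78.10° from the x-axis; with |ZM| = 21.0, M = (17.59, -2.329). ∠ZMT = 40.4° gives MT at 142.3° from the x-axis; with |MT| = 13.8, T = (6.673, 6.110). Then |FT| = |T − F| = 9.048.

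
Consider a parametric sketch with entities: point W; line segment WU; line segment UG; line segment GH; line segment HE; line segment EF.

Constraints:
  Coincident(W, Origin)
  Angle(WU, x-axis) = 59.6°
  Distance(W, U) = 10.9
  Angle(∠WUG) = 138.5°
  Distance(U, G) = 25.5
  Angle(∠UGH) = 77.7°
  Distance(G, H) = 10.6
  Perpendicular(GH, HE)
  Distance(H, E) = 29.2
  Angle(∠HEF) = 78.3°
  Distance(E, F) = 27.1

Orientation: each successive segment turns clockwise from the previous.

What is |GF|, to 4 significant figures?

28.56

GH ⟂ HE, so HE runs at -174.2°; with |HE| = 29.2, E = (1.775, 3.827). ∠HEF = 78.3° gives EF at 84.10° from the x-axis; with |EF| = 27.1, F = (4.560, 30.78). Then |GF| = |F − G| = 28.56.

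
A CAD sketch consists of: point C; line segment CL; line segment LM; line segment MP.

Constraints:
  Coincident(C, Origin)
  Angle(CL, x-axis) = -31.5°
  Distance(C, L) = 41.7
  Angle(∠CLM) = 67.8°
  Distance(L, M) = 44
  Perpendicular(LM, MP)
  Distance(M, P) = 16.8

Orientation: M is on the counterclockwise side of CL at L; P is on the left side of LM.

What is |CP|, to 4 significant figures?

35.68

C is at the origin; CL runs at -31.5° with length 41.7, so L = 41.7·(cos -31.5°, sin -31.5°) = (35.56, -21.79). ∠CLM = 67.8°, so LM runs at -31.5° + (180° − 67.8°) = 80.70° from the x-axis; with |LM| = 44.0, M = L + 44.0·(cos 80.70°, sin 80.70°) = (42.67, 21.63). LM is perpendicular to MP; with |MP| = 16.8 on the left of LM, P = M + 16.8·(-0.9869, 0.1616) = (26.09, 24.35). Then |CP| = |P − C| = 35.68.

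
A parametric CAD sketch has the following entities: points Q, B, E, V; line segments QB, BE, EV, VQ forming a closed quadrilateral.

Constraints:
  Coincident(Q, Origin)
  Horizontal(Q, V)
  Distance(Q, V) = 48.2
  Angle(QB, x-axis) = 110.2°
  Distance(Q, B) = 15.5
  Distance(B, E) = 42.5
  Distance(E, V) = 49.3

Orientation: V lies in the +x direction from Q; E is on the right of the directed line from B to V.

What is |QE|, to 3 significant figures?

27.1

Q is at the origin; QV is horizontal with |QV| = 48.2 and V in +x, so V = (48.2, 0). QB runs at 110.2° with |QB| = 15.5, so B = (-5.35, 14.5). E is determined by |BE| = 42.5 and |EV| = 49.3 together: it lies at the intersection of circle(B, 42.5) and circle(V, 49.3). With |BV| = 55.5, the foot of the radical line on BV is 22.1 from B and the perpendicular offset is √(42.5² − 22.1²) = 36.3. Taking the right-of-BV solution: E = (6.48, -26.3).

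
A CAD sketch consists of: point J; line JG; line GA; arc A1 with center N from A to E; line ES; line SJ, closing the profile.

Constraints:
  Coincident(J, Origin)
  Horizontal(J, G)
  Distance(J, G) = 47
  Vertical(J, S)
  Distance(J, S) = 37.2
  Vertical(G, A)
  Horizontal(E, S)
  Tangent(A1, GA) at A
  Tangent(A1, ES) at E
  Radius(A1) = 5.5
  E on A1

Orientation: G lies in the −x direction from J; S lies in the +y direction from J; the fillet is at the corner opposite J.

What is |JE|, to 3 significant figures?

55.7

J is at the origin; JG is horizontal with |JG| = 47.0 and G on the −x side, so G = (-47.0, 0.00). J and S share the same x with |JS| = 37.2 and S on the +y side, so S = (0.00, 37.2). The virtual corner opposite J is at (-47.0, 37.2). Since A1 is tangent to GA there, NA ⟂ GA and the tangent condition forces NE to be normal to ES, with radius 5.5, so the center N sits 5.5 in from both sides at N = (-41.5, 31.7). That places the tangent points at A = (-47.0, 31.7) on GA and E = (-41.5, 37.2) on ES. Then |JE| = |E − J| = 55.7.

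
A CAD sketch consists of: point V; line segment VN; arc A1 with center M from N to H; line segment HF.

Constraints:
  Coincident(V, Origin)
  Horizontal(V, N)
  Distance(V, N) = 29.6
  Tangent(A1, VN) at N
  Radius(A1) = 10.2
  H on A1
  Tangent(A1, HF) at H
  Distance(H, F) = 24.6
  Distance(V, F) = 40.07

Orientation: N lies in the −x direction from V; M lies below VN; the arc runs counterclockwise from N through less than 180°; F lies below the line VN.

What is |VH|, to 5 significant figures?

40.758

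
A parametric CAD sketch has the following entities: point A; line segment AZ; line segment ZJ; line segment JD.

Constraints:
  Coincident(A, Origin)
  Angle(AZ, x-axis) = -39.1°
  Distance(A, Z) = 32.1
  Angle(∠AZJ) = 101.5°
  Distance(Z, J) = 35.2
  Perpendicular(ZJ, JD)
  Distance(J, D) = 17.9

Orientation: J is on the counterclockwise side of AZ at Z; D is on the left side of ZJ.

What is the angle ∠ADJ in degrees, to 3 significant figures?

108°

A is at the origin; AZ runs at -39.1° with length 32.1, so Z = 32.1·(cos -39.1°, sin -39.1°) = (24.9, -20.2). ∠AZJ = 101.5°, so ZJ runs at -39.1° + (180° − 101.5°) = 39.4° from the x-axis; with |ZJ| = 35.2, J = Z + 35.2·(cos 39.4°, sin 39.4°) = (52.1, 2.10). ZJ is perpendicular to JD; with |JD| = 17.9 on the left of ZJ, D = J + 17.9·(-0.635, 0.773) = (40.7, 15.9). Then cos ∠ADJ = DA·DJ / (|DA||DJ|), giving 108°.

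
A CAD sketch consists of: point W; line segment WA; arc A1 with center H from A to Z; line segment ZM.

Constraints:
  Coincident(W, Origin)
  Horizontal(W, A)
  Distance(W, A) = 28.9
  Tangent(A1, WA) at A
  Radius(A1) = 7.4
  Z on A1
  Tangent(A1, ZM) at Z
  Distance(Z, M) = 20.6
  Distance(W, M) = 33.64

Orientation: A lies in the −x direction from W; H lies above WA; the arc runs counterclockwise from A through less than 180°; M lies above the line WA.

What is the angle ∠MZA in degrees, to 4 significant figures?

137.5°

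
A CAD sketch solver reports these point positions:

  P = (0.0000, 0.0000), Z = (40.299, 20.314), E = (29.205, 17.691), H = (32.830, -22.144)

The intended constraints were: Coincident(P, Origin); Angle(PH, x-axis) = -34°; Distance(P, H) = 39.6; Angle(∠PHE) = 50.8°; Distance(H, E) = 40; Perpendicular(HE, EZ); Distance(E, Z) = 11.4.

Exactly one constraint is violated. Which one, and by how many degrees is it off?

Perpendicular(HE, EZ) — off by 8.10°.

P = (0.00, 0.00) ✓; PH at -34.00° ✓; |PH| = 39.60 ✓; ∠PHE = 50.80° ✓; |HE| = 40.00 ✓; ∠(HE, EZ) = 81.90° ✗; |EZ| = 11.40 ✓.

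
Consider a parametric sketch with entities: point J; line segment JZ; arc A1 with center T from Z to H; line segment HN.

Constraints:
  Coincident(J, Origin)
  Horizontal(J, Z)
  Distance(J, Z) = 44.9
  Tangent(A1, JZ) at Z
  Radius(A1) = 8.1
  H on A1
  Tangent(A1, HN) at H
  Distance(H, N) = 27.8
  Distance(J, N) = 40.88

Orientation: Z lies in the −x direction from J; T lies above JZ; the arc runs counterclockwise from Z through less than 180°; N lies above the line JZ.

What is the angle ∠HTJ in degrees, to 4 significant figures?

11.96°

J is at the origin; JZ is horizontal with |JZ| = 44.9 and Z on the −x side, so Z = (-44.90, 0.000). The tangent condition forces TZ to be normal to JZ, so T = Z + (0, 8.1) = (-44.90, 8.100). Since TH ⟂ HN (tangency), |TN| = √(8.1² + 27.8²) = 28.96 regardless of where H sits on A1. So N lies on both circle(J, 40.88) and circle(T, 28.96); the above-JZ intersection is N = (-26.90, 30.78). H is the foot of the tangent from N: H = (-37.40, 5.041).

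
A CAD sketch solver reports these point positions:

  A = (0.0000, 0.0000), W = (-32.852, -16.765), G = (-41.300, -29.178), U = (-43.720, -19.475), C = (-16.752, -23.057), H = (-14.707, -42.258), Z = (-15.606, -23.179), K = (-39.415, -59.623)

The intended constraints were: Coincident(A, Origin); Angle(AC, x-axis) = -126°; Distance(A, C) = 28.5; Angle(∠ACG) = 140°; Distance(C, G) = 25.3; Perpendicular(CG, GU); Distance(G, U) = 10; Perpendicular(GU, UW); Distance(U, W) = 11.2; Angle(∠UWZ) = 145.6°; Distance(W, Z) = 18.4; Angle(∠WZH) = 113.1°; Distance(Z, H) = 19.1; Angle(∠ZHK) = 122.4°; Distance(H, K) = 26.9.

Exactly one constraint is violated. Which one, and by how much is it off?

Distance(H, K) = 26.9 — off by 3.30.

A = (0.00, 0.00) ✓; AC at -126.0° ✓; |AC| = 28.50 ✓; ∠ACG = 140.0° ✓; |CG| = 25.30 ✓; ∠(CG, GU) = 90.00° ✓; |GU| = 10.00 ✓; ∠(GU, UW) = 90.00° ✓; |UW| = 11.20 ✓; ∠UWZ = 145.6° ✓; |WZ| = 18.40 ✓; ∠WZH = 113.1° ✓; |ZH| = 19.10 ✓; ∠ZHK = 122.4° ✓; |HK| = 30.20 ✗.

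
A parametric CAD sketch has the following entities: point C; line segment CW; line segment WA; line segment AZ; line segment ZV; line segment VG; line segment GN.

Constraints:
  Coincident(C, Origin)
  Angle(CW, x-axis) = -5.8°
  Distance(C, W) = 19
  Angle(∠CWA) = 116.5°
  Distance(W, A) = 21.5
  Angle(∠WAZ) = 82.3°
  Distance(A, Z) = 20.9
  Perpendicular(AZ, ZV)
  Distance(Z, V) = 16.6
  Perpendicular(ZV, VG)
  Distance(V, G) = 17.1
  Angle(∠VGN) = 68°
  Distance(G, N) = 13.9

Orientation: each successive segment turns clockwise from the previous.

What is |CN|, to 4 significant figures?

26.52

C is at the origin; CW runs at -5.8° with length 19.0, so W = (18.90, -1.920). ∠CWA = 116.5° gives WA at -69.30° from the x-axis; with |WA| = 21.5, A = (26.50, -22.03). ∠WAZ = 82.3° gives AZ at -167.0° from the x-axis; with |AZ| = 20.9, Z = (6.138, -26.73). AZ ⟂ ZV, so ZV runs at 103.0°; with |ZV| = 16.6, V = (2.404, -10.56). ZV is perpendicular to VG, so VG runs at 13.00°; with |VG| = 17.1, G = (19.07, -6.712). ∠VGN = 68.0° gives GN at -99.00° from the x-axis; with |GN| = 13.9, N = (16.89, -20.44). Then |CN| = |N − C| = 26.52.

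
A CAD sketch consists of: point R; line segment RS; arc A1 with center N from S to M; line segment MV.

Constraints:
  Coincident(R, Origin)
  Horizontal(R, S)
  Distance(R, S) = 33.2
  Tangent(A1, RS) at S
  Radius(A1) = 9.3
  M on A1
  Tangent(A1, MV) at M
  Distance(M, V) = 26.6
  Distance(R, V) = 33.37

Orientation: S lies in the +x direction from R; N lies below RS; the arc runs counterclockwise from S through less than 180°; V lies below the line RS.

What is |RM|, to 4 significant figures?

25.28

Checks: |NM| = 9.300 ✓; ∠(NM, MV) = 90.00° ✓; |MV| = 26.60 ✓; |RV| = 33.37 ✓.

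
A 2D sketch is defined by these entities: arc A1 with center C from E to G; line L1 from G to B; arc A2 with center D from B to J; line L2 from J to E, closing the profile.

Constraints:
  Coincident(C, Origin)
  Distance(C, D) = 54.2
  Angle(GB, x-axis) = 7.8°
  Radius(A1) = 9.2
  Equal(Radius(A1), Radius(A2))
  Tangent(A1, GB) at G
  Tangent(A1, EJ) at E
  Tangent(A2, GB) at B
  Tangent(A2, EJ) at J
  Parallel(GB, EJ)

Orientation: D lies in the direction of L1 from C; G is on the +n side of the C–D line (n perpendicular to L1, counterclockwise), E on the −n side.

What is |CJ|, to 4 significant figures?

54.98

The slot axis is L1's direction at 7.8°, so u = (cos 7.8°, sin 7.8°) = (0.9907, 0.1357) and n = (−sin 7.8°, cos 7.8°) = (-0.1357, 0.9907). C is at the origin and D lies 54.2 along u from C, so D = 54.2·u = (53.70, 7.356). Tangency of A1 to both parallel lines with radius 9.2 puts G and E at C ± 9.2·n: G = (-1.249, 9.115), E = (1.249, -9.115). Equal radii place B and J the same way about D: B = D + 9.2·n = (52.45, 16.47), J = D − 9.2·n = (54.95, -1.759). Then |CJ| = |J − C| = 54.98.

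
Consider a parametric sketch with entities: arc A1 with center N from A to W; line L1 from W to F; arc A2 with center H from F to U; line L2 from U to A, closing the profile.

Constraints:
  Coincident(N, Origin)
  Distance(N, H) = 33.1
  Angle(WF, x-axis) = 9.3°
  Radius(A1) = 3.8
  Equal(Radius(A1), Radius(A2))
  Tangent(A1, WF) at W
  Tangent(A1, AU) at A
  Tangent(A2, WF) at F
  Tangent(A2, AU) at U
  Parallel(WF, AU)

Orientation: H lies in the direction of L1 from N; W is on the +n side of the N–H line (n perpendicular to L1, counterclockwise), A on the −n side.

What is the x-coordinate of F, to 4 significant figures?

32.05

Tangency of A1 to both parallel lines with radius 3.8 puts W and A at N ± 3.8·n: W = (-0.6141, 3.750), A = (0.6141, -3.750). Equal radii place F and U the same way about H: F = H + 3.8·n = (32.05, 9.099), U = H − 3.8·n = (33.28, 1.599). So F.x = 32.05.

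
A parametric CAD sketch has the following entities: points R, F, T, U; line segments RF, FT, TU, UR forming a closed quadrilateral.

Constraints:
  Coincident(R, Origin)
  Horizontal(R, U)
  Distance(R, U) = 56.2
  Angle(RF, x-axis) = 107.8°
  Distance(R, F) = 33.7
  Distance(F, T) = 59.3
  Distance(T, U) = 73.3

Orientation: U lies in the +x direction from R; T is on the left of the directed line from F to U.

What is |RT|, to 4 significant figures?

78.50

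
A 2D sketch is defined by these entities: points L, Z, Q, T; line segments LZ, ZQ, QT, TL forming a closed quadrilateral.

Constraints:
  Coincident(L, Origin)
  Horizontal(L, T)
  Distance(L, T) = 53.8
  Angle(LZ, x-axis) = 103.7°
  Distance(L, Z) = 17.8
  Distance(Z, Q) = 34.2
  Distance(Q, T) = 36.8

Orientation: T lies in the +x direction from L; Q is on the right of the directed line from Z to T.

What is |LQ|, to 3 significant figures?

20.0

Checks: |ZQ| = 34.20 ✓; |QT| = 36.80 ✓.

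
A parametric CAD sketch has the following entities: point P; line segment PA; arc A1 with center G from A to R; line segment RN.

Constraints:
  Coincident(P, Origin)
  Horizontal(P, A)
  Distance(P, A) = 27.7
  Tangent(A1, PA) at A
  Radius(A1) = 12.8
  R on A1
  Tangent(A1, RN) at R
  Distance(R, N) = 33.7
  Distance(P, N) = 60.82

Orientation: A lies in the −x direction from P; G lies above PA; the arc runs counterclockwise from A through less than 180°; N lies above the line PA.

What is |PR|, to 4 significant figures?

27.13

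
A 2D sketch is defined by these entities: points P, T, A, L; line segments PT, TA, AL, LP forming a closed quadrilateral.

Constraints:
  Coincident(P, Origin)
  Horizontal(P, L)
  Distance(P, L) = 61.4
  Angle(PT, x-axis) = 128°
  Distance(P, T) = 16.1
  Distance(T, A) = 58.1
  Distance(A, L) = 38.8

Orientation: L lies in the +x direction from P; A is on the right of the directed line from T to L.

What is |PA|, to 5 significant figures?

42.313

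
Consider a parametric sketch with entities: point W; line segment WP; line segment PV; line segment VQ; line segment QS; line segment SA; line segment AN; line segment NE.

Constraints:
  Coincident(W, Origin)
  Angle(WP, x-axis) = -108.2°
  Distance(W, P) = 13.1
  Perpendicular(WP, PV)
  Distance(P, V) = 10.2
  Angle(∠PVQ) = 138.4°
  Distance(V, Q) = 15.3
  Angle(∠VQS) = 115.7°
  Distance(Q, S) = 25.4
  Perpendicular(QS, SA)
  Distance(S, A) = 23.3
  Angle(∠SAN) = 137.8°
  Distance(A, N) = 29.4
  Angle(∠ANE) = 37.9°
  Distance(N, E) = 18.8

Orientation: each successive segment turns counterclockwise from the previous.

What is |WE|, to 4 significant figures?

6.549

W is at the origin; WP runs at -108.2° with length 13.1, so P = (-4.092, -12.44). WP is perpendicular to PV, so PV runs at -18.20°; with |PV| = 10.2, V = (5.598, -15.63). ∠PVQ = 138.4° gives VQ at 23.40° from the x-axis; with |VQ| = 15.3, Q = (19.64, -9.554). ∠VQS = 115.7° gives QS at 87.70° from the x-axis; with |QS| = 25.4, S = (20.66, 15.83). The perpendicularity gives SA at right angles to QS, so SA runs at 177.7°; with |SA| = 23.3, A = (-2.622, 16.76). ∠SAN = 137.8° gives AN at -140.1° from the x-axis; with |AN| = 29.4, N = (-25.18, -2.098). ∠ANE = 37.9° gives NE at 2.000° from the x-axis; with |NE| = 18.8, E = (-6.388, -1.442). Then |WE| = |E − W| = 6.549.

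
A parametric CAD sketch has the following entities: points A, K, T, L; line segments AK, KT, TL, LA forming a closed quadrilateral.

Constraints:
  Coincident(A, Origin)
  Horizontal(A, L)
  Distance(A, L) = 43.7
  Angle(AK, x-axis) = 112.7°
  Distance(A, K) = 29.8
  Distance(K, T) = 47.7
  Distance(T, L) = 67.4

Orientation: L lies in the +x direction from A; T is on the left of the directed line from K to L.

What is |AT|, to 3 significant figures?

66.3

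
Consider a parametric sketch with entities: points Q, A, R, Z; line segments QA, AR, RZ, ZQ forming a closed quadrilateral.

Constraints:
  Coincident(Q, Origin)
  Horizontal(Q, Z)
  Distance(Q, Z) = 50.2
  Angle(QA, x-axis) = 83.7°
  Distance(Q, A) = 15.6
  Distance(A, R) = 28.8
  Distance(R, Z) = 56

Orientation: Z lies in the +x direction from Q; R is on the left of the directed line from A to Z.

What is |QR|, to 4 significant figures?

43.96

Q is at the origin; Q and Z share the same y with |QZ| = 50.2 and Z in +x, so Z = (50.2, 0). QA runs at 83.7° with |QA| = 15.6, so A = (1.712, 15.51). R is determined by |AR| = 28.8 and |RZ| = 56.0 together: it lies at the intersection of circle(A, 28.8) and circle(Z, 56.0). With |AZ| = 50.91, the foot of the radical line on AZ is 2.799 from A and the perpendicular offset is √(28.8² − 2.799²) = 28.66. Taking the left-of-AZ solution: R = (13.11, 41.95).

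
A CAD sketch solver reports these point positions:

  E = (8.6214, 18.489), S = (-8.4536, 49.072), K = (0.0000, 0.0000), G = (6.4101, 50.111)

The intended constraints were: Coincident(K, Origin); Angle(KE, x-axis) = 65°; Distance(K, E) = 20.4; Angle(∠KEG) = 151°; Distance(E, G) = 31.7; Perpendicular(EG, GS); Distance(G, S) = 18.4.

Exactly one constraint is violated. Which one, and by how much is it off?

Distance(G, S) = 18.4 — off by 3.50.

K = (0.00, 0.00) ✓; KE at 65.00° ✓; |KE| = 20.40 ✓; ∠KEG = 151.0° ✓; |EG| = 31.70 ✓; ∠(EG, GS) = 90.00° ✓; |GS| = 14.90 ✗.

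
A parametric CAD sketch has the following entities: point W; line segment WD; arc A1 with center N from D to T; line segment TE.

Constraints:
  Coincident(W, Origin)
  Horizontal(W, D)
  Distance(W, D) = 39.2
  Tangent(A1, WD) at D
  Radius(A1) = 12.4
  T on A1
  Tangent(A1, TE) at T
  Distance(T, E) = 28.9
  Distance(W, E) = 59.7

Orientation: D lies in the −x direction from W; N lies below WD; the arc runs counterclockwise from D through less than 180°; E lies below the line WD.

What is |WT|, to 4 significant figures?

53.50

W is at the origin; WD is horizontal with |WD| = 39.2 and D on the −x side, so D = (-39.20, 0.000). The tangent condition forces ND to be normal to WD, so N = D + (0, -12.4) = (-39.20, -12.40). Since NT ⟂ TE (tangency), |NE| = √(12.4² + 28.9²) = 31.45 regardless of where T sits on A1. So E lies on both circle(W, 59.7) and circle(N, 31.45); the below-WD intersection is E = (-40.55, -43.82). T is the foot of the tangent from E: T = (-50.79, -16.80).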